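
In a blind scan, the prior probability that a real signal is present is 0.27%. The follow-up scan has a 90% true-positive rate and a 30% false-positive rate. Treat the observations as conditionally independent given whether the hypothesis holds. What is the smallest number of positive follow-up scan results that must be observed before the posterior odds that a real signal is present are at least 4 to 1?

Prior odds: 0.0027 ÷ 0.9973 = 27/9973.
Likelihood ratio of a positive result = 0.9/0.3 = 3.
Target odds = 4.
Need (27/9973) × 3ⁿ ≥ 4, i.e. 3ⁿ ≥ 39892/27.
3⁶ = 729 falls short of 39892/27 but 3⁷ = 2187 reaches it, so n = 7.

7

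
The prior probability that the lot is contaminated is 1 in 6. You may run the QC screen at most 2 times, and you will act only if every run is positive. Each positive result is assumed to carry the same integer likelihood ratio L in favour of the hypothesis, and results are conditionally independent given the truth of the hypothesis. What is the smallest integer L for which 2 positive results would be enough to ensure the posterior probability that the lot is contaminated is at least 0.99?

23

Prior odds = (1/6)/(5/6) = 0.2.
Target odds = 0.99/0.01 = 99.
Need L² ≥ 99 ÷ 0.2 = 495.
22² = 484 < 495 ≤ 529 = 23², so L = 23.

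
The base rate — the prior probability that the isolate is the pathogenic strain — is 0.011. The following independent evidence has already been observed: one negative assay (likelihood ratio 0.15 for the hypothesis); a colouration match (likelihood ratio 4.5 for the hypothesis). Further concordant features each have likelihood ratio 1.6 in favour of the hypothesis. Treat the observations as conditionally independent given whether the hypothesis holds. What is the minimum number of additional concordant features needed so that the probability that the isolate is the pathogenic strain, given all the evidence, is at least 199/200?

Prior odds = 0.011/0.989 = 11/989.
Combined Bayes factor of the evidence already in hand = 0.15 × 4.5 = 0.675.
Odds after that evidence = (11/989) × 0.675 = 297/39560.
Target odds = 0.995/0.005 = 199.
Need 1.6ⁿ ≥ 199 ÷ (297/39560) = 7872440/297.
1.6²¹ ≈19342.8 falls short of 7872440/297 but 1.6²² ≈30948.5 reaches it, so n = 22.

22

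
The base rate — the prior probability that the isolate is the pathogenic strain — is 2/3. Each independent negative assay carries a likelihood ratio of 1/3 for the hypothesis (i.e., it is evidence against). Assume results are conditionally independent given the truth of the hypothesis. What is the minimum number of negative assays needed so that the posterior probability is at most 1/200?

6

Prior odds = (2/3)/(1/3) = 2.
Likelihood ratio per negative assay = 1/3.
Target posterior odds = 0.005/0.995 = 1/199.
Need 2 × (1/3)ⁿ ≤ 1/199, i.e. (1/3)ⁿ ≤ 1/398.
(1/3)⁵ = 1/243 is still above 1/398 but (1/3)⁶ = 1/729 is at or below it, so n = 6.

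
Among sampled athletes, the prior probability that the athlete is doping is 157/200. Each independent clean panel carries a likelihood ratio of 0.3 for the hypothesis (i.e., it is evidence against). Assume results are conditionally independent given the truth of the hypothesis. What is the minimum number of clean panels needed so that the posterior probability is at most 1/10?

3

Prior odds = 0.785/0.215 = 157/43.
Likelihood ratio per clean panel = 0.3.
Target posterior odds = 0.1/0.9 = 1/9.
Require 0.3ⁿ ≤ 1/9 ÷ (157/43) = 43/1413.
0.3² = 0.09 is still above 43/1413 but 0.3³ = 0.027 is at or below it, so n = 3.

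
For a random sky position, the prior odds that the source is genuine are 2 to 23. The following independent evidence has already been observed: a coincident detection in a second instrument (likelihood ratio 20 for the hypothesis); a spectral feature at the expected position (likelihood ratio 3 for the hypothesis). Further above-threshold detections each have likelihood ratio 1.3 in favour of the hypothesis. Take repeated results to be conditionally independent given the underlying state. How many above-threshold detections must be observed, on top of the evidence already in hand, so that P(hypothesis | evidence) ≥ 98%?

Prior odds = 2/23.
Combined Bayes factor of the evidence already in hand = 20 × 3 = 60.
Odds after that evidence = (2/23) × 60 = 120/23.
Target odds = 0.98/0.02 = 49.
Need 1.3ⁿ ≥ 49 ÷ (120/23) = 1127/120.
1.3⁸ = 815730721/100000000 falls short of 1127/120 but 1.3⁹ ≈10.6045 reaches it, so n = 9.

9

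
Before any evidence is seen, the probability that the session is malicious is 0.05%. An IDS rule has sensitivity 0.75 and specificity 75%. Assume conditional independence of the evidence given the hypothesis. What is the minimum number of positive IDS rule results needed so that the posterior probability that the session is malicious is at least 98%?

11

Prior odds: 0.0005 ÷ 0.9995 = 1/1999.
False-positive rate = 1 − 0.75 = 0.25; likelihood ratio of a positive = 0.75/0.25 = 3.
Target odds: 0.98 ÷ 0.02 = 49.
Require 3ⁿ ≥ 49 ÷ (1/1999) = 97951.
3¹⁰ = 59049 falls short of 97951 but 3¹¹ = 177147 reaches it, so n = 11.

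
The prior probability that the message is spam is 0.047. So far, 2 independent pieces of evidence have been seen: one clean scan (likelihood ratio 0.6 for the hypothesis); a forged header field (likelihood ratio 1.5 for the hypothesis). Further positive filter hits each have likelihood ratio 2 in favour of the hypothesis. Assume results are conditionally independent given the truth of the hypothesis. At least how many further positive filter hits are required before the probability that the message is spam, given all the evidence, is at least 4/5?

7

Prior odds = 0.047/0.953 = 47/953.
Combined Bayes factor of the evidence already in hand = 0.6 × 1.5 = 0.9.
Odds after that evidence = (47/953) × 0.9 = 423/9530.
Target odds = 0.8/0.2 = 4.
Need 2ⁿ ≥ 4 ÷ (423/9530) = 38120/423.
2⁶ = 64 falls short of 38120/423 but 2⁷ = 128 reaches it, so n = 7.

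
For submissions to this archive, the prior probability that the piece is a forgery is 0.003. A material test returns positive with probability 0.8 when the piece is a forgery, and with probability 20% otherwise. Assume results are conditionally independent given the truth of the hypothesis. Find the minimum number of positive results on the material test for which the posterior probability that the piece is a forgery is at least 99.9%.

10

Prior odds = 0.003/0.997 = 3/997.
Likelihood ratio of a positive result = 0.8/0.2 = 4.
Target posterior odds = 0.999/0.001 = 999.
Require 4ⁿ ≥ 999 ÷ (3/997) = 332001.
4⁹ = 262144 falls short of 332001 but 4¹⁰ = 1048576 reaches it, so n = 10.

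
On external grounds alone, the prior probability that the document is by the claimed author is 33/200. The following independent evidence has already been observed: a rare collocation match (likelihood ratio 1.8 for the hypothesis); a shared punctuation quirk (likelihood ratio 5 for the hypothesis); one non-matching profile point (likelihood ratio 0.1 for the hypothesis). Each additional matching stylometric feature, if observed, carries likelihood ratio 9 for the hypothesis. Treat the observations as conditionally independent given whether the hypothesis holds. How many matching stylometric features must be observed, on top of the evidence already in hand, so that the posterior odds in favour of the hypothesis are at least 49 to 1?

Prior odds = 0.165/0.835 = 33/167.
Combined Bayes factor of the evidence already in hand = 1.8 × 5 × 0.1 = 0.9.
Odds after that evidence = (33/167) × 0.9 = 297/1670.
Target odds = 49.
Need 9ⁿ ≥ 49 ÷ (297/1670) = 81830/297.
9² = 81 falls short of 81830/297 but 9³ = 729 reaches it, so n = 3.

3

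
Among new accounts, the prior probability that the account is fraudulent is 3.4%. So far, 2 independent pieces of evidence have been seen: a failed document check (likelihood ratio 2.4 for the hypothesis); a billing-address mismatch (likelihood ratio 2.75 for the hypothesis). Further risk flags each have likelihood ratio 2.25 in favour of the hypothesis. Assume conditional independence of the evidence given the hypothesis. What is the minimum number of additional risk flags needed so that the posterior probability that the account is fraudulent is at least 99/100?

Prior odds = 0.034/0.966 = 17/483.
Combined Bayes factor of the evidence already in hand = 2.4 × 2.75 = 6.6.
Odds after that evidence = (17/483) × 6.6 = 187/805.
Target odds = 0.99/0.01 = 99.
Need 2.25ⁿ ≥ 99 ÷ (187/805) = 7245/17.
2.25⁷ = 4782969/16384 falls short of 7245/17 but 2.25⁸ = 43046721/65536 reaches it, so n = 8.

8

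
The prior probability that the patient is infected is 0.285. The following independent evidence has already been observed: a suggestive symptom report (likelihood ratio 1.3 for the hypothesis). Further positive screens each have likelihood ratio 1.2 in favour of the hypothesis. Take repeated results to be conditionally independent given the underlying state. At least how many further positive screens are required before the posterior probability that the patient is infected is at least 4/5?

Prior odds = 0.285/0.715 = 57/143.
Bayes factor of the evidence already in hand = 1.3.
Odds after that evidence = (57/143) × 1.3 = 57/110.
Target odds = 0.8/0.2 = 4.
Need 1.2ⁿ ≥ 4 ÷ (57/110) = 440/57.
1.2¹¹ = 362797056/48828125 falls short of 440/57 but 1.2¹² ≈8.9161 reaches it, so n = 12.

12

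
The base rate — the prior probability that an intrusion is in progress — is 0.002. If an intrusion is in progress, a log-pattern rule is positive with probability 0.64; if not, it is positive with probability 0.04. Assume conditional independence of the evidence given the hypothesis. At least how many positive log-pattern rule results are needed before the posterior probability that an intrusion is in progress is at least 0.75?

Prior odds: 0.002 ÷ 0.998 = 1/499.
Likelihood ratio of a positive = 0.64/0.04 = 16.
Target odds: 0.75 ÷ 0.25 = 3.
Need (1/499) × 16ⁿ ≥ 3, i.e. 16ⁿ ≥ 1497.
16² = 256 falls short of 1497 but 16³ = 4096 reaches it, so n = 3.

3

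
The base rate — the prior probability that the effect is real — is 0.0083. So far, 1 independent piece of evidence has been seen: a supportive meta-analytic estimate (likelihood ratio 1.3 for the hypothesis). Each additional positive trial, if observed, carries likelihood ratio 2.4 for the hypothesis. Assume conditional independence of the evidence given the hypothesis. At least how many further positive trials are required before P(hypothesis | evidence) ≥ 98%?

Prior odds = 0.0083/0.9917 = 83/9917.
Bayes factor of the evidence already in hand = 1.3.
Odds after that evidence = (83/9917) × 1.3 = 1079/99170.
Target odds = 0.98/0.02 = 49.
Need 2.4ⁿ ≥ 49 ÷ (1079/99170) = 4859330/1079.
2.4⁹ ≈2641.81 falls short of 4859330/1079 but 2.4¹⁰ ≈6340.34 reaches it, so n = 10.

10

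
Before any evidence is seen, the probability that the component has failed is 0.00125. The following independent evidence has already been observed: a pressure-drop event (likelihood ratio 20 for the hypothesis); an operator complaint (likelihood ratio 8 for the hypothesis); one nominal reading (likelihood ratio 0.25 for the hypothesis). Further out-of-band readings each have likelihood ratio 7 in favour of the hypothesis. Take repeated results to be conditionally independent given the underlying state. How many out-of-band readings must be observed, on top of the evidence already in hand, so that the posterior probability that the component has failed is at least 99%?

Prior odds = 0.00125/0.99875 = 1/799.
Combined Bayes factor of the evidence already in hand = 20 × 8 × 0.25 = 40.
Odds after that evidence = (1/799) × 40 = 40/799.
Target odds = 0.99/0.01 = 99.
Need 7ⁿ ≥ 99 ÷ (40/799) = 1977.525.
7³ = 343 falls short of 1977.525 but 7⁴ = 2401 reaches it, so n = 4.

4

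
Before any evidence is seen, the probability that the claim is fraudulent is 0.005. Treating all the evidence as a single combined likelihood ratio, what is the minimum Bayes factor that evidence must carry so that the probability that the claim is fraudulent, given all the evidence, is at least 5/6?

Prior odds = 0.005/0.995 = 1/199.
Target odds = (5/6)/(1/6) = 5.
Required Bayes factor = 5 ÷ (1/199) = 995.

995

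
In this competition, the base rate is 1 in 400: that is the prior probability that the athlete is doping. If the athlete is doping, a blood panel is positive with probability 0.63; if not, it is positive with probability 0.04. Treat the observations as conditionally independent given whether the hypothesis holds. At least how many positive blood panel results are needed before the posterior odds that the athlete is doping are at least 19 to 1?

4

Prior odds: 0.0025 ÷ 0.9975 = 1/399.
Likelihood ratio of a positive = 0.63/0.04 = 15.75.
Target odds = 19.
Need (1/399) × 15.75ⁿ ≥ 19, i.e. 15.75ⁿ ≥ 7581.
15.75³ = 3906.984375 falls short of 7581 but 15.75⁴ = 15752961/256 reaches it, so n = 4.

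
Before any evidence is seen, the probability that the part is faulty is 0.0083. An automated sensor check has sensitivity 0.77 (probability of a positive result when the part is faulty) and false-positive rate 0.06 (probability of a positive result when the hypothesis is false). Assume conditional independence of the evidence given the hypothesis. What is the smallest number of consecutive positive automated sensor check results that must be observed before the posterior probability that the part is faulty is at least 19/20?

4

Prior odds = 0.0083/0.9917 = 83/9917.
Likelihood ratio of a positive result = 0.77/0.06 = 77/6.
Target posterior odds = 0.95/0.05 = 19.
Require (77/6)ⁿ ≥ 19 ÷ (83/9917) = 188423/83.
(77/6)³ = 456533/216 falls short of 188423/83 but (77/6)⁴ = 35153041/1296 reaches it, so n = 4.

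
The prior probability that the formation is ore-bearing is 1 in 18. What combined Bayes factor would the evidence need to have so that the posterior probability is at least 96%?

408

Prior odds = (1/18)/(17/18) = 1/17.
Target odds = 0.96/0.04 = 24.
Required Bayes factor = 24 ÷ (1/17) = 408.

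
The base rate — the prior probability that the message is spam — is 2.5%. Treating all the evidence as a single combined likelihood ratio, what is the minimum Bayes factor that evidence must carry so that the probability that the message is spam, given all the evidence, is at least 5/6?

Prior odds = 0.025/0.975 = 1/39.
Target odds = (5/6)/(1/6) = 5.
Required Bayes factor = 5 ÷ (1/39) = 195.

195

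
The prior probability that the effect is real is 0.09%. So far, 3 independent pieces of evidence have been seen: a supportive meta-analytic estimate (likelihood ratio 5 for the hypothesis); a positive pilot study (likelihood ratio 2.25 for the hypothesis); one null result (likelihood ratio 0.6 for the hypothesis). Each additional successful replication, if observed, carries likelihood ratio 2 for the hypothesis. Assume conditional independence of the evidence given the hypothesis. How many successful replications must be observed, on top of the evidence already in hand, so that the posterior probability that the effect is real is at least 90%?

11

Prior odds = 0.0009/0.9991 = 9/9991.
Combined Bayes factor of the evidence already in hand = 5 × 2.25 × 0.6 = 6.75.
Odds after that evidence = (9/9991) × 6.75 = 243/39964.
Target odds = 0.9/0.1 = 9.
Need 2ⁿ ≥ 9 ÷ (243/39964) = 39964/27.
2¹⁰ = 1024 falls short of 39964/27 but 2¹¹ = 2048 reaches it, so n = 11.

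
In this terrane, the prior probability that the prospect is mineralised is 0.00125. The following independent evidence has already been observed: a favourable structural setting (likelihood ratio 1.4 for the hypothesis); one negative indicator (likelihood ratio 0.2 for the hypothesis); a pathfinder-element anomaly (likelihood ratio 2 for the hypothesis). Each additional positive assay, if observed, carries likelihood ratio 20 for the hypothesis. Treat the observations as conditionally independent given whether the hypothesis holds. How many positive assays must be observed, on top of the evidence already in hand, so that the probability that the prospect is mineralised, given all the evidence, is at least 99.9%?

Prior odds = 0.00125/0.99875 = 1/799.
Combined Bayes factor of the evidence already in hand = 1.4 × 0.2 × 2 = 0.56.
Odds after that evidence = (1/799) × 0.56 = 14/19975.
Target odds = 0.999/0.001 = 999.
Need 20ⁿ ≥ 999 ÷ (14/19975) = 19955025/14.
20⁴ = 160000 falls short of 19955025/14 but 20⁵ = 3200000 reaches it, so n = 5.

5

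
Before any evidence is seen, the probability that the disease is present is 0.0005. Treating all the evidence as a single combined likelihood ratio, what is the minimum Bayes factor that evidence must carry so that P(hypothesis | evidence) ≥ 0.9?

17991

Prior odds = 0.0005/0.9995 = 1/1999.
Target odds = 0.9/0.1 = 9.
Required Bayes factor = 9 ÷ (1/1999) = 17991.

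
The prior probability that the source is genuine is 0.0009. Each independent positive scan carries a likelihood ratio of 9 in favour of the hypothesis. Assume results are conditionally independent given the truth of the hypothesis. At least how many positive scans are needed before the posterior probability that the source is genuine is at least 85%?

Prior odds = 0.0009/0.9991 = 9/9991.
Likelihood ratio per positive scan = 9.
Target odds: 0.85 ÷ 0.15 = 17/3.
Need (9/9991) × 9ⁿ ≥ 17/3, i.e. 9ⁿ ≥ 169847/27.
9³ = 729 falls short of 169847/27 but 9⁴ = 6561 reaches it, so n = 4.

4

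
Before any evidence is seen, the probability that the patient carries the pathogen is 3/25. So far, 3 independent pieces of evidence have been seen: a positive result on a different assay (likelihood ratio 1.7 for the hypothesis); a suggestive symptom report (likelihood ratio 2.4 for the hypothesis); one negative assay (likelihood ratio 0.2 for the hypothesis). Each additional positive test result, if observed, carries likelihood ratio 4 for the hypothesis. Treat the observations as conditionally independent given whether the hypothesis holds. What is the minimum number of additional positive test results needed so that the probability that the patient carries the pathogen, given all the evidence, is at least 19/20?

4

Prior odds = 0.12/0.88 = 3/22.
Combined Bayes factor of the evidence already in hand = 1.7 × 2.4 × 0.2 = 0.816.
Odds after that evidence = (3/22) × 0.816 = 153/1375.
Target odds = 0.95/0.05 = 19.
Need 4ⁿ ≥ 19 ÷ (153/1375) = 26125/153.
4³ = 64 falls short of 26125/153 but 4⁴ = 256 reaches it, so n = 4.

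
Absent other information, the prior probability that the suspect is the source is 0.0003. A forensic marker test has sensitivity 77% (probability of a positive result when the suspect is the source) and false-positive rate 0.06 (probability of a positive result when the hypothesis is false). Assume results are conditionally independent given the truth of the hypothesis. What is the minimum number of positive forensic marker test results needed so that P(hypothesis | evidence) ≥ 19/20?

Prior odds: 0.0003 ÷ 0.9997 = 3/9997.
Likelihood ratio of a positive result = 0.77/0.06 = 77/6.
Target odds: 0.95 ÷ 0.05 = 19.
Need (3/9997) × (77/6)ⁿ ≥ 19, i.e. (77/6)ⁿ ≥ 189943/3.
(77/6)⁴ = 35153041/1296 falls short of 189943/3 but (77/6)⁵ ≈348095 reaches it, so n = 5.

5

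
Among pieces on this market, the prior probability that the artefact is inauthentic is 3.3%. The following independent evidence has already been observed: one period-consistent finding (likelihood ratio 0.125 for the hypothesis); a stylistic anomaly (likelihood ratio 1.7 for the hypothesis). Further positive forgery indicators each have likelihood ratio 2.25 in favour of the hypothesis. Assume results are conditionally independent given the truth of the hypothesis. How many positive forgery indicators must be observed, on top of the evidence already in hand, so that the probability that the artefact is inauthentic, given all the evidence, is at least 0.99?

Prior odds = 0.033/0.967 = 33/967.
Combined Bayes factor of the evidence already in hand = 0.125 × 1.7 = 0.2125.
Odds after that evidence = (33/967) × 0.2125 = 561/77360.
Target odds = 0.99/0.01 = 99.
Need 2.25ⁿ ≥ 99 ÷ (561/77360) = 232080/17.
2.25¹¹ ≈7481.83 falls short of 232080/17 but 2.25¹² ≈16834.1 reaches it, so n = 12.

12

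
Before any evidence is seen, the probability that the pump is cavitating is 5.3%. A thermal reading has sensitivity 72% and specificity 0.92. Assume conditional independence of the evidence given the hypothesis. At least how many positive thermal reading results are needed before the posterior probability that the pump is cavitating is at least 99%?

4

Prior odds = 0.053/0.947 = 53/947.
False-positive rate = 1 − 0.92 = 0.08; likelihood ratio of a positive = 0.72/0.08 = 9.
Target posterior odds = 0.99/0.01 = 99.
Need (53/947) × 9ⁿ ≥ 99, i.e. 9ⁿ ≥ 93753/53.
9³ = 729 falls short of 93753/53 but 9⁴ = 6561 reaches it, so n = 4.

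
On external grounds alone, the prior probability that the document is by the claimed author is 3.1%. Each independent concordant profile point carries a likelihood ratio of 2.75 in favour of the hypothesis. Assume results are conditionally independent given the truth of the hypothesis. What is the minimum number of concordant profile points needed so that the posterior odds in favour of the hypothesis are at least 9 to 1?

6

Prior odds: 0.031 ÷ 0.969 = 31/969.
Likelihood ratio per concordant profile point = 2.75.
Target odds = 9.
Need (31/969) × 2.75ⁿ ≥ 9, i.e. 2.75ⁿ ≥ 8721/31.
2.75⁵ = 161051/1024 falls short of 8721/31 but 2.75⁶ = 1771561/4096 reaches it, so n = 6.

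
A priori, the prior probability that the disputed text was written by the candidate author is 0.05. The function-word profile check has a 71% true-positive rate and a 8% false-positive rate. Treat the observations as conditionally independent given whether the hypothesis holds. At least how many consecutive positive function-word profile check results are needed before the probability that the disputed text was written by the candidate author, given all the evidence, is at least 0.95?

Prior odds = 0.05/0.95 = 1/19.
Likelihood ratio of a positive result = 0.71/0.08 = 8.875.
Target odds: 0.95 ÷ 0.05 = 19.
Need (1/19) × 8.875ⁿ ≥ 19, i.e. 8.875ⁿ ≥ 361.
8.875² = 78.765625 falls short of 361 but 8.875³ = 357911/512 reaches it, so n = 3.

3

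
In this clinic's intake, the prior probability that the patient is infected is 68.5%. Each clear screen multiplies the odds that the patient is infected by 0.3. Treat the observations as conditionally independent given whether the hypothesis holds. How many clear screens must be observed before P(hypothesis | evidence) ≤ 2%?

4

Prior odds: 0.685 ÷ 0.315 = 137/63.
Likelihood ratio per clear screen = 0.3.
Target odds: 0.02 ÷ 0.98 = 1/49.
Need (137/63) × 0.3ⁿ ≤ 1/49, i.e. 0.3ⁿ ≤ 9/959.
0.3³ = 0.027 is still above 9/959 but 0.3⁴ = 0.0081 is at or below it, so n = 4.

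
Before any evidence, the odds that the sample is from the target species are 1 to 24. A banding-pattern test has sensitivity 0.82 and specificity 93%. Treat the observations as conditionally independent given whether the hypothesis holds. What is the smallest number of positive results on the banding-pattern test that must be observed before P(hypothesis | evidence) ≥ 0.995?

Prior odds = 1/24.
False-positive rate = 1 − 0.93 = 0.07; likelihood ratio of a positive = 0.82/0.07 = 82/7.
Target posterior odds = 0.995/0.005 = 199.
Require (82/7)ⁿ ≥ 199 ÷ (1/24) = 4776.
(82/7)³ = 551368/343 falls short of 4776 but (82/7)⁴ = 45212176/2401 reaches it, so n = 4.

4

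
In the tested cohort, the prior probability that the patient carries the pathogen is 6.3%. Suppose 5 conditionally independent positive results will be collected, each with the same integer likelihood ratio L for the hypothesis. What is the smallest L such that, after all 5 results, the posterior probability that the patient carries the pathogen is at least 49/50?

Prior odds = 0.063/0.937 = 63/937.
Target odds = 0.98/0.02 = 49.
Need L⁵ ≥ 49 ÷ (63/937) = 6559/9.
3⁵ = 243 < 6559/9 ≤ 1024 = 4⁵, so L = 4.

4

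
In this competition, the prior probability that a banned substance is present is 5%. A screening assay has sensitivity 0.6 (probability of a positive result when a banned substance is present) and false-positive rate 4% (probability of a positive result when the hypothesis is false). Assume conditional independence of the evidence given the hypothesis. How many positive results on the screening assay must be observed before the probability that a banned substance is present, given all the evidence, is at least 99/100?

Prior odds: 0.05 ÷ 0.95 = 1/19.
Likelihood ratio of a positive result = 0.6/0.04 = 15.
Target odds: 0.99 ÷ 0.01 = 99.
Require 15ⁿ ≥ 99 ÷ (1/19) = 1881.
15² = 225 falls short of 1881 but 15³ = 3375 reaches it, so n = 3.

3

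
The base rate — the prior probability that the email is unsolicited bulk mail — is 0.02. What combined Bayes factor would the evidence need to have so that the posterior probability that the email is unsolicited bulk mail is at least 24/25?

1176

Prior odds = 0.02/0.98 = 1/49.
Target odds = 0.96/0.04 = 24.
Required Bayes factor = 24 ÷ (1/49) = 1176.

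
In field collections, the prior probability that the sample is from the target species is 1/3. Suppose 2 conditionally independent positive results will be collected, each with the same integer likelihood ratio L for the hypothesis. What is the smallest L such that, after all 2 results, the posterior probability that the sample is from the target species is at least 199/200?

Prior odds = (1/3)/(2/3) = 0.5.
Target odds = 0.995/0.005 = 199.
Need L² ≥ 199 ÷ 0.5 = 398.
19² = 361 < 398 ≤ 400 = 20², so L = 20.

20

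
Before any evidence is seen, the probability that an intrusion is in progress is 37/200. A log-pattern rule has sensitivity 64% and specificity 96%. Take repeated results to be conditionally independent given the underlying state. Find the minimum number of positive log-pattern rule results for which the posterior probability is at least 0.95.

Prior odds = 0.185/0.815 = 37/163.
False-positive rate = 1 − 0.96 = 0.04; likelihood ratio of a positive = 0.64/0.04 = 16.
Target odds: 0.95 ÷ 0.05 = 19.
Require 16ⁿ ≥ 19 ÷ (37/163) = 3097/37.
16¹ = 16 falls short of 3097/37 but 16² = 256 reaches it, so n = 2.

2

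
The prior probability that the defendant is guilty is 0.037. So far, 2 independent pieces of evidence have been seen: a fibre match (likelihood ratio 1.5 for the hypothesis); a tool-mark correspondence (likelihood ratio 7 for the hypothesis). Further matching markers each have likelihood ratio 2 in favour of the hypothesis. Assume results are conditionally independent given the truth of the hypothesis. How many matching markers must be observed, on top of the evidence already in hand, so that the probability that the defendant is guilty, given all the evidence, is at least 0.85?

4

Prior odds = 0.037/0.963 = 37/963.
Combined Bayes factor of the evidence already in hand = 1.5 × 7 = 10.5.
Odds after that evidence = (37/963) × 10.5 = 259/642.
Target odds = 0.85/0.15 = 17/3.
Need 2ⁿ ≥ 17/3 ÷ (259/642) = 3638/259.
2³ = 8 falls short of 3638/259 but 2⁴ = 16 reaches it, so n = 4.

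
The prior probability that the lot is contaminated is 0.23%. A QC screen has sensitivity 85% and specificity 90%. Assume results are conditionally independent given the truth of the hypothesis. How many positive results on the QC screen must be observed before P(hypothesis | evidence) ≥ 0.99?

Prior odds = 0.0023/0.9977 = 23/9977.
False-positive rate = 1 − 0.9 = 0.1; likelihood ratio of a positive = 0.85/0.1 = 8.5.
Target posterior odds = 0.99/0.01 = 99.
Need (23/9977) × 8.5ⁿ ≥ 99, i.e. 8.5ⁿ ≥ 987723/23.
8.5⁴ = 5220.0625 falls short of 987723/23 but 8.5⁵ = 44370.53125 reaches it, so n = 5.

5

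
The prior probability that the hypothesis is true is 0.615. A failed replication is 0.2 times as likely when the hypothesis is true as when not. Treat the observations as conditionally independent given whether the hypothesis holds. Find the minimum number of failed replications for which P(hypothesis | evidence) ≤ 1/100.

4

Prior odds: 0.615 ÷ 0.385 = 123/77.
Likelihood ratio per failed replication = 0.2.
Target odds: 0.01 ÷ 0.99 = 1/99.
Require 0.2ⁿ ≤ 1/99 ÷ (123/77) = 7/1107.
0.2³ = 0.008 is still above 7/1107 but 0.2⁴ = 0.0016 is at or below it, so n = 4.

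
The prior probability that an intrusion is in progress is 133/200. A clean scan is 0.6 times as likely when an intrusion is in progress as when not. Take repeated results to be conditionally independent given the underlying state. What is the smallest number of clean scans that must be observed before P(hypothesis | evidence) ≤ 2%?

Prior odds: 0.665 ÷ 0.335 = 133/67.
Likelihood ratio per clean scan = 0.6.
Target posterior odds = 0.02/0.98 = 1/49.
Require 0.6ⁿ ≤ 1/49 ÷ (133/67) = 67/6517.
0.6⁸ = 6561/390625 is still above 67/6517 but 0.6⁹ = 19683/1953125 is at or below it, so n = 9.

9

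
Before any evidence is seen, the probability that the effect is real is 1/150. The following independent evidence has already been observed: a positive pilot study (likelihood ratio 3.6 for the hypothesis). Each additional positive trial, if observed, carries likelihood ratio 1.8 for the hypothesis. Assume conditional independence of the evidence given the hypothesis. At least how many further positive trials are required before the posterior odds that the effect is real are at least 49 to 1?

13

Prior odds = (1/150)/(149/150) = 1/149.
Bayes factor of the evidence already in hand = 3.6.
Odds after that evidence = (1/149) × 3.6 = 18/745.
Target odds = 49.
Need 1.8ⁿ ≥ 49 ÷ (18/745) = 36505/18.
1.8¹² ≈1156.83 falls short of 36505/18 but 1.8¹³ ≈2082.3 reaches it, so n = 13.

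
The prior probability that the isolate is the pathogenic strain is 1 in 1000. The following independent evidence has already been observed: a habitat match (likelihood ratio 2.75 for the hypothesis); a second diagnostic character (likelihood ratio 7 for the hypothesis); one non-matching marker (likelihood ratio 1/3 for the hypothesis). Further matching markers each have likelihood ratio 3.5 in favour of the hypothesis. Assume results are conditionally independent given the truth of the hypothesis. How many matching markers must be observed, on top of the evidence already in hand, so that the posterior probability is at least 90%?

Prior odds = 0.001/0.999 = 1/999.
Combined Bayes factor of the evidence already in hand = 2.75 × 7 × (1/3) = 77/12.
Odds after that evidence = (1/999) × 77/12 = 77/11988.
Target odds = 0.9/0.1 = 9.
Need 3.5ⁿ ≥ 9 ÷ (77/11988) = 107892/77.
3.5⁵ = 525.21875 falls short of 107892/77 but 3.5⁶ = 1838.265625 reaches it, so n = 6.

6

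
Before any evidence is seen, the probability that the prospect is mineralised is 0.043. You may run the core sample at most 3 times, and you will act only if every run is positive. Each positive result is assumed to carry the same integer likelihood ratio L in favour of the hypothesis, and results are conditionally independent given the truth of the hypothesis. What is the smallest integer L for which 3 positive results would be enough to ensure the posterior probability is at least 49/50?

11

Prior odds = 0.043/0.957 = 43/957.
Target odds = 0.98/0.02 = 49.
Need L³ ≥ 49 ÷ (43/957) = 46893/43.
10³ = 1000 < 46893/43 ≤ 1331 = 11³, so L = 11.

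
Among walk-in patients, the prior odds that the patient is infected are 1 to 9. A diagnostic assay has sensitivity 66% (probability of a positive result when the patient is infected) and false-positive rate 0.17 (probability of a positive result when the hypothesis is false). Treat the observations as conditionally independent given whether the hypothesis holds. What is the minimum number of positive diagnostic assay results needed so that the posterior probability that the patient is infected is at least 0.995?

6

Prior odds = 1/9.
Likelihood ratio of a positive result = 0.66/0.17 = 66/17.
Target posterior odds = 0.995/0.005 = 199.
Need (1/9) × (66/17)ⁿ ≥ 199, i.e. (66/17)ⁿ ≥ 1791.
(66/17)⁵ ≈882.013 falls short of 1791 but (66/17)⁶ ≈3424.29 reaches it, so n = 6.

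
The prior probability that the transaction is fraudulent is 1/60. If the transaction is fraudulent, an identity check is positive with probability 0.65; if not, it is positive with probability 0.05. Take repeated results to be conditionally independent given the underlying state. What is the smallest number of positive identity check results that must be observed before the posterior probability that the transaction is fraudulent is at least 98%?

Prior odds = (1/60)/(59/60) = 1/59.
Likelihood ratio of a positive = 0.65/0.05 = 13.
Target posterior odds = 0.98/0.02 = 49.
Need (1/59) × 13ⁿ ≥ 49, i.e. 13ⁿ ≥ 2891.
13³ = 2197 falls short of 2891 but 13⁴ = 28561 reaches it, so n = 4.

4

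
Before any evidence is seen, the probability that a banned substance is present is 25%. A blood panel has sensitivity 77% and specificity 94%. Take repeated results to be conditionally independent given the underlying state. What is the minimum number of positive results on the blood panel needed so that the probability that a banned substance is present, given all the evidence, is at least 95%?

2

Prior odds: 0.25 ÷ 0.75 = 1/3.
False-positive rate = 1 − 0.94 = 0.06; likelihood ratio of a positive = 0.77/0.06 = 77/6.
Target odds: 0.95 ÷ 0.05 = 19.
Require (77/6)ⁿ ≥ 19 ÷ (1/3) = 57.
(77/6)¹ = 77/6 falls short of 57 but (77/6)² = 5929/36 reaches it, so n = 2.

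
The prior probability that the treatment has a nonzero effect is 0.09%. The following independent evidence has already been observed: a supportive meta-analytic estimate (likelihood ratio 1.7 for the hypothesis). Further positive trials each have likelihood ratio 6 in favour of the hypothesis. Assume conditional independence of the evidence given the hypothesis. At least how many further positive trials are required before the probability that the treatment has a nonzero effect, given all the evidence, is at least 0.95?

Prior odds = 0.0009/0.9991 = 9/9991.
Bayes factor of the evidence already in hand = 1.7.
Odds after that evidence = (9/9991) × 1.7 = 153/99910.
Target odds = 0.95/0.05 = 19.
Need 6ⁿ ≥ 19 ÷ (153/99910) = 1898290/153.
6⁵ = 7776 falls short of 1898290/153 but 6⁶ = 46656 reaches it, so n = 6.

6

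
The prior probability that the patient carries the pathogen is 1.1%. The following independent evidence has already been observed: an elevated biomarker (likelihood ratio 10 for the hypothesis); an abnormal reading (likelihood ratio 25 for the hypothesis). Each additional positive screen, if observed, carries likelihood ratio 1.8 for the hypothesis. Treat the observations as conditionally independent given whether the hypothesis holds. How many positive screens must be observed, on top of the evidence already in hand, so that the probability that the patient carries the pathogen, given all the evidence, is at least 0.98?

Prior odds = 0.011/0.989 = 11/989.
Combined Bayes factor of the evidence already in hand = 10 × 25 = 250.
Odds after that evidence = (11/989) × 250 = 2750/989.
Target odds = 0.98/0.02 = 49.
Need 1.8ⁿ ≥ 49 ÷ (2750/989) = 48461/2750.
1.8⁴ = 10.4976 falls short of 48461/2750 but 1.8⁵ = 18.89568 reaches it, so n = 5.

5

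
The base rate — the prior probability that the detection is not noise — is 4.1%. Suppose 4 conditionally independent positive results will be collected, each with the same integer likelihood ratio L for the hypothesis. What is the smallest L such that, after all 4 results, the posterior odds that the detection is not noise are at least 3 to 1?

Prior odds = 0.041/0.959 = 41/959.
Target odds = 3.
Need L⁴ ≥ 3 ÷ (41/959) = 2877/41.
2⁴ = 16 < 2877/41 ≤ 81 = 3⁴, so L = 3.

3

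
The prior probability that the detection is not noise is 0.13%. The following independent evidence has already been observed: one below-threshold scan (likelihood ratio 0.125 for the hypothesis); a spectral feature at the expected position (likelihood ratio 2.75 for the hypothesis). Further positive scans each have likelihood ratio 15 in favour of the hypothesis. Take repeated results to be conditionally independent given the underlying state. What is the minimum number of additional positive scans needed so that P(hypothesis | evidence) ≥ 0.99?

5

Prior odds = 0.0013/0.9987 = 13/9987.
Combined Bayes factor of the evidence already in hand = 0.125 × 2.75 = 0.34375.
Odds after that evidence = (13/9987) × 0.34375 = 143/319584.
Target odds = 0.99/0.01 = 99.
Need 15ⁿ ≥ 99 ÷ (143/319584) = 2876256/13.
15⁴ = 50625 falls short of 2876256/13 but 15⁵ = 759375 reaches it, so n = 5.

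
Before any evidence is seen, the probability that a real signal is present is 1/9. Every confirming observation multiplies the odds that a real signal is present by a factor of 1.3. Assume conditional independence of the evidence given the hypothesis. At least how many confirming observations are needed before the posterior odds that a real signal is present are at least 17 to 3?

15

Prior odds = (1/9)/(8/9) = 0.125.
Likelihood ratio per confirming observation = 1.3.
Target odds = 17/3.
Require 1.3ⁿ ≥ 17/3 ÷ 0.125 = 136/3.
1.3¹⁴ ≈39.3738 falls short of 136/3 but 1.3¹⁵ ≈51.1859 reaches it, so n = 15.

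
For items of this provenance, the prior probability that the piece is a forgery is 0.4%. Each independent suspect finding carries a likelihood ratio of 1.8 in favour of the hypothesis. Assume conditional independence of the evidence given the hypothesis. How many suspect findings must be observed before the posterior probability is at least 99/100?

18

Prior odds = 0.004/0.996 = 1/249.
Likelihood ratio per suspect finding = 1.8.
Target posterior odds = 0.99/0.01 = 99.
Need (1/249) × 1.8ⁿ ≥ 99, i.e. 1.8ⁿ ≥ 24651.
1.8¹⁷ ≈21859.1 falls short of 24651 but 1.8¹⁸ ≈39346.4 reaches it, so n = 18.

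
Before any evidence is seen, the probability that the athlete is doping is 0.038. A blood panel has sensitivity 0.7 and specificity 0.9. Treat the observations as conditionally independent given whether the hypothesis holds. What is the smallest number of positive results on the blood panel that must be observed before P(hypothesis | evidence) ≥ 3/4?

Prior odds = 0.038/0.962 = 19/481.
False-positive rate = 1 − 0.9 = 0.1; likelihood ratio of a positive = 0.7/0.1 = 7.
Target odds: 0.75 ÷ 0.25 = 3.
Require 7ⁿ ≥ 3 ÷ (19/481) = 1443/19.
7² = 49 falls short of 1443/19 but 7³ = 343 reaches it, so n = 3.

3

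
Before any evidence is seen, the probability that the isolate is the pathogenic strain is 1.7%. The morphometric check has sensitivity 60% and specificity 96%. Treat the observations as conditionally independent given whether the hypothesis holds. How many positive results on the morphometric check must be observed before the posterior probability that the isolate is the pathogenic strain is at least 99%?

Prior odds = 0.017/0.983 = 17/983.
False-positive rate = 1 − 0.96 = 0.04; likelihood ratio of a positive = 0.6/0.04 = 15.
Target posterior odds = 0.99/0.01 = 99.
Need (17/983) × 15ⁿ ≥ 99, i.e. 15ⁿ ≥ 97317/17.
15³ = 3375 falls short of 97317/17 but 15⁴ = 50625 reaches it, so n = 4.

4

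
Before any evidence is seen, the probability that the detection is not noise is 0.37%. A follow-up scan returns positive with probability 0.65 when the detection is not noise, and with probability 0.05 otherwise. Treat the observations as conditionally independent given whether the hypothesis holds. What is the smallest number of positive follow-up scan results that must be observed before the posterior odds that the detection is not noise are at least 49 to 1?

4

Prior odds: 0.0037 ÷ 0.9963 = 37/9963.
Likelihood ratio of a positive result = 0.65/0.05 = 13.
Target odds = 49.
Need (37/9963) × 13ⁿ ≥ 49, i.e. 13ⁿ ≥ 488187/37.
13³ = 2197 falls short of 488187/37 but 13⁴ = 28561 reaches it, so n = 4.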